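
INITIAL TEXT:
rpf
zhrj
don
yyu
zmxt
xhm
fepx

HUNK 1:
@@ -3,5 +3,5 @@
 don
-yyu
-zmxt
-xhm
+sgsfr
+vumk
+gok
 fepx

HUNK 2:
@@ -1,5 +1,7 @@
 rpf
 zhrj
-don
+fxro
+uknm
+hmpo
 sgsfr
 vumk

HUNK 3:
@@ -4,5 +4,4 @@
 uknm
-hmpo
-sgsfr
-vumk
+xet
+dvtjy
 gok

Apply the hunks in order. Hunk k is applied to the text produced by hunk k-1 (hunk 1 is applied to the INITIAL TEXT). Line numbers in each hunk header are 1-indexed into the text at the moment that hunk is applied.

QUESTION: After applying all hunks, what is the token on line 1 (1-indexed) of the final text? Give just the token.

Hunk 1: at line 3 remove [yyu,zmxt,xhm] add [sgsfr,vumk,gok] -> 7 lines: rpf zhrj don sgsfr vumk gok fepx
Hunk 2: at line 1 remove [don] add [fxro,uknm,hmpo] -> 9 lines: rpf zhrj fxro uknm hmpo sgsfr vumk gok fepx
Hunk 3: at line 4 remove [hmpo,sgsfr,vumk] add [xet,dvtjy] -> 8 lines: rpf zhrj fxro uknm xet dvtjy gok fepx
Final line 1: rpf

Answer: rpf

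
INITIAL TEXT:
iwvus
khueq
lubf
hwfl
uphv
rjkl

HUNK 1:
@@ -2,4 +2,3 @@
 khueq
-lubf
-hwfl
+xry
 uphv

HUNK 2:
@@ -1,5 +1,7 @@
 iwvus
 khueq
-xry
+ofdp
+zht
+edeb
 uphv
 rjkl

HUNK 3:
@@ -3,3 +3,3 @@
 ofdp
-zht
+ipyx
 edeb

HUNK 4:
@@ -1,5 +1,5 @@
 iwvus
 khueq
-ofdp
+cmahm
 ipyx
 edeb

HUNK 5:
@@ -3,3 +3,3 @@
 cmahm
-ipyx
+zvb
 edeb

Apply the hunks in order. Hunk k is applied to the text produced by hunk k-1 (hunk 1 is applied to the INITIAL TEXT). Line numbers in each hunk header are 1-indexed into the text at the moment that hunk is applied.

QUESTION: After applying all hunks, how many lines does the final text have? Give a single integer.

Answer: 7

Derivation:
Hunk 1: at line 2 remove [lubf,hwfl] add [xry] -> 5 lines: iwvus khueq xry uphv rjkl
Hunk 2: at line 1 remove [xry] add [ofdp,zht,edeb] -> 7 lines: iwvus khueq ofdp zht edeb uphv rjkl
Hunk 3: at line 3 remove [zht] add [ipyx] -> 7 lines: iwvus khueq ofdp ipyx edeb uphv rjkl
Hunk 4: at line 1 remove [ofdp] add [cmahm] -> 7 lines: iwvus khueq cmahm ipyx edeb uphv rjkl
Hunk 5: at line 3 remove [ipyx] add [zvb] -> 7 lines: iwvus khueq cmahm zvb edeb uphv rjkl
Final line count: 7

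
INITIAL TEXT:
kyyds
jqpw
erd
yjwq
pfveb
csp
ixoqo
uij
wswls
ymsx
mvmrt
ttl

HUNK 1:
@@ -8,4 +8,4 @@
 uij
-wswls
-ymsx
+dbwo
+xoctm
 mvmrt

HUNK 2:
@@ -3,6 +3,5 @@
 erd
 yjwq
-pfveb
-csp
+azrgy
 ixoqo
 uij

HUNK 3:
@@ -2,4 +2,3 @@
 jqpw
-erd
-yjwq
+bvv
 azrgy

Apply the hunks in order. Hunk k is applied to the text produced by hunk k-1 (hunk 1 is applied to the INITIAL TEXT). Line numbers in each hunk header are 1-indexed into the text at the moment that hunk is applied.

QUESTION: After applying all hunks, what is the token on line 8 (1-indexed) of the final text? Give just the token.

Answer: xoctm

Derivation:
Hunk 1: at line 8 remove [wswls,ymsx] add [dbwo,xoctm] -> 12 lines: kyyds jqpw erd yjwq pfveb csp ixoqo uij dbwo xoctm mvmrt ttl
Hunk 2: at line 3 remove [pfveb,csp] add [azrgy] -> 11 lines: kyyds jqpw erd yjwq azrgy ixoqo uij dbwo xoctm mvmrt ttl
Hunk 3: at line 2 remove [erd,yjwq] add [bvv] -> 10 lines: kyyds jqpw bvv azrgy ixoqo uij dbwo xoctm mvmrt ttl
Final line 8: xoctm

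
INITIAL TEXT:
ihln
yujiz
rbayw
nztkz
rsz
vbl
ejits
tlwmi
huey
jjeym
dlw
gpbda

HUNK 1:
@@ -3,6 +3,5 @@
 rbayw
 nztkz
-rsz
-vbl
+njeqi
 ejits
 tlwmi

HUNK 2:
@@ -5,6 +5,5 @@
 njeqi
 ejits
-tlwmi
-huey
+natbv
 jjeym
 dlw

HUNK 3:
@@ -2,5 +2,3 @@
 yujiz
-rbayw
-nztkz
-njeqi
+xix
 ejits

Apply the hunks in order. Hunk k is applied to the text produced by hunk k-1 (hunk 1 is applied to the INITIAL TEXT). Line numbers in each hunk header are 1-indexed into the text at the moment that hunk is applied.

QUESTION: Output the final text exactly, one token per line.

Answer: ihln
yujiz
xix
ejits
natbv
jjeym
dlw
gpbda

Derivation:
Hunk 1: at line 3 remove [rsz,vbl] add [njeqi] -> 11 lines: ihln yujiz rbayw nztkz njeqi ejits tlwmi huey jjeym dlw gpbda
Hunk 2: at line 5 remove [tlwmi,huey] add [natbv] -> 10 lines: ihln yujiz rbayw nztkz njeqi ejits natbv jjeym dlw gpbda
Hunk 3: at line 2 remove [rbayw,nztkz,njeqi] add [xix] -> 8 lines: ihln yujiz xix ejits natbv jjeym dlw gpbda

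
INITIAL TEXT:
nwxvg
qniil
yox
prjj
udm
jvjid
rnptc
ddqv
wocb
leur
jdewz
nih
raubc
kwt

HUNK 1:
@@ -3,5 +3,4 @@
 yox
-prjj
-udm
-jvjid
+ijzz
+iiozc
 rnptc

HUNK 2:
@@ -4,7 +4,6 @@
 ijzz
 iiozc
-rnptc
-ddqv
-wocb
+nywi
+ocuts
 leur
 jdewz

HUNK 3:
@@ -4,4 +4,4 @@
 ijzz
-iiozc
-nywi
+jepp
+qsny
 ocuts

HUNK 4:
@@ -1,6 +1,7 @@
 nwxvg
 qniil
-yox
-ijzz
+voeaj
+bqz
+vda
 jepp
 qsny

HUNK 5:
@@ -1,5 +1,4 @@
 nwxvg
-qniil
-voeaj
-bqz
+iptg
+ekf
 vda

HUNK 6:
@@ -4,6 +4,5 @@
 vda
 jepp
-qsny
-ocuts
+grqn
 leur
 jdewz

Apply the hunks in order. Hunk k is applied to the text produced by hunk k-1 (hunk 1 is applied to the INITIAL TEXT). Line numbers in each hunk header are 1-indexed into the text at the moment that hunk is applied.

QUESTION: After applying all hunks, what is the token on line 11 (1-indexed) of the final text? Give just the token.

Answer: kwt

Derivation:
Hunk 1: at line 3 remove [prjj,udm,jvjid] add [ijzz,iiozc] -> 13 lines: nwxvg qniil yox ijzz iiozc rnptc ddqv wocb leur jdewz nih raubc kwt
Hunk 2: at line 4 remove [rnptc,ddqv,wocb] add [nywi,ocuts] -> 12 lines: nwxvg qniil yox ijzz iiozc nywi ocuts leur jdewz nih raubc kwt
Hunk 3: at line 4 remove [iiozc,nywi] add [jepp,qsny] -> 12 lines: nwxvg qniil yox ijzz jepp qsny ocuts leur jdewz nih raubc kwt
Hunk 4: at line 1 remove [yox,ijzz] add [voeaj,bqz,vda] -> 13 lines: nwxvg qniil voeaj bqz vda jepp qsny ocuts leur jdewz nih raubc kwt
Hunk 5: at line 1 remove [qniil,voeaj,bqz] add [iptg,ekf] -> 12 lines: nwxvg iptg ekf vda jepp qsny ocuts leur jdewz nih raubc kwt
Hunk 6: at line 4 remove [qsny,ocuts] add [grqn] -> 11 lines: nwxvg iptg ekf vda jepp grqn leur jdewz nih raubc kwt
Final line 11: kwt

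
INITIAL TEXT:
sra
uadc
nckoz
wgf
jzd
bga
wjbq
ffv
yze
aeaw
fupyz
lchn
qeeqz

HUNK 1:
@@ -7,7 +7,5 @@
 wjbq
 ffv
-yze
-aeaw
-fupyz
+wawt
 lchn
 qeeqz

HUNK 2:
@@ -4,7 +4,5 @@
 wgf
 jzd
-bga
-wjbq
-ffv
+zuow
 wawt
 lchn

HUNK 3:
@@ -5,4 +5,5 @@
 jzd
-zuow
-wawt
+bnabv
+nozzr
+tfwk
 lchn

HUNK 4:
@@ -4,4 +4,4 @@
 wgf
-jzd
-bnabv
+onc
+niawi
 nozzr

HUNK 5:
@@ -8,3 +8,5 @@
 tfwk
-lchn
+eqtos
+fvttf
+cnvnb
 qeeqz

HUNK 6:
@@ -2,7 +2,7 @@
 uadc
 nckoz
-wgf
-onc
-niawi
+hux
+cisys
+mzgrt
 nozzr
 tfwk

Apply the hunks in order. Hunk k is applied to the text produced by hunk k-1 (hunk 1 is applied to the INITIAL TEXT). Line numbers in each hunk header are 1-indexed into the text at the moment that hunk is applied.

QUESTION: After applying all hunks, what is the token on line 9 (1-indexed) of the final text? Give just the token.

Hunk 1: at line 7 remove [yze,aeaw,fupyz] add [wawt] -> 11 lines: sra uadc nckoz wgf jzd bga wjbq ffv wawt lchn qeeqz
Hunk 2: at line 4 remove [bga,wjbq,ffv] add [zuow] -> 9 lines: sra uadc nckoz wgf jzd zuow wawt lchn qeeqz
Hunk 3: at line 5 remove [zuow,wawt] add [bnabv,nozzr,tfwk] -> 10 lines: sra uadc nckoz wgf jzd bnabv nozzr tfwk lchn qeeqz
Hunk 4: at line 4 remove [jzd,bnabv] add [onc,niawi] -> 10 lines: sra uadc nckoz wgf onc niawi nozzr tfwk lchn qeeqz
Hunk 5: at line 8 remove [lchn] add [eqtos,fvttf,cnvnb] -> 12 lines: sra uadc nckoz wgf onc niawi nozzr tfwk eqtos fvttf cnvnb qeeqz
Hunk 6: at line 2 remove [wgf,onc,niawi] add [hux,cisys,mzgrt] -> 12 lines: sra uadc nckoz hux cisys mzgrt nozzr tfwk eqtos fvttf cnvnb qeeqz
Final line 9: eqtos

Answer: eqtos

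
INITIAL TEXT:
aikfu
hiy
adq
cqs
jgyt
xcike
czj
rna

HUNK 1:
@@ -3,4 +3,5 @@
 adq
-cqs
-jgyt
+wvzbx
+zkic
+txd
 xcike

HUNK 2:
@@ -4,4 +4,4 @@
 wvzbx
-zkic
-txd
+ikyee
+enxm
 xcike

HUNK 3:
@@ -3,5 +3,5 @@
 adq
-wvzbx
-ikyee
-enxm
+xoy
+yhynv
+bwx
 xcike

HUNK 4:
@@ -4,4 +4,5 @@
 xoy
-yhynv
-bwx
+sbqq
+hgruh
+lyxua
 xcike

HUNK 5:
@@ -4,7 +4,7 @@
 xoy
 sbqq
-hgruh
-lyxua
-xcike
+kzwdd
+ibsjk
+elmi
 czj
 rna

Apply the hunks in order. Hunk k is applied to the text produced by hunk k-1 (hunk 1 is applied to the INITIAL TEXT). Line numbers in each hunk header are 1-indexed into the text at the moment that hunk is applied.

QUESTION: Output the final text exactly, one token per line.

Hunk 1: at line 3 remove [cqs,jgyt] add [wvzbx,zkic,txd] -> 9 lines: aikfu hiy adq wvzbx zkic txd xcike czj rna
Hunk 2: at line 4 remove [zkic,txd] add [ikyee,enxm] -> 9 lines: aikfu hiy adq wvzbx ikyee enxm xcike czj rna
Hunk 3: at line 3 remove [wvzbx,ikyee,enxm] add [xoy,yhynv,bwx] -> 9 lines: aikfu hiy adq xoy yhynv bwx xcike czj rna
Hunk 4: at line 4 remove [yhynv,bwx] add [sbqq,hgruh,lyxua] -> 10 lines: aikfu hiy adq xoy sbqq hgruh lyxua xcike czj rna
Hunk 5: at line 4 remove [hgruh,lyxua,xcike] add [kzwdd,ibsjk,elmi] -> 10 lines: aikfu hiy adq xoy sbqq kzwdd ibsjk elmi czj rna

Answer: aikfu
hiy
adq
xoy
sbqq
kzwdd
ibsjk
elmi
czj
rna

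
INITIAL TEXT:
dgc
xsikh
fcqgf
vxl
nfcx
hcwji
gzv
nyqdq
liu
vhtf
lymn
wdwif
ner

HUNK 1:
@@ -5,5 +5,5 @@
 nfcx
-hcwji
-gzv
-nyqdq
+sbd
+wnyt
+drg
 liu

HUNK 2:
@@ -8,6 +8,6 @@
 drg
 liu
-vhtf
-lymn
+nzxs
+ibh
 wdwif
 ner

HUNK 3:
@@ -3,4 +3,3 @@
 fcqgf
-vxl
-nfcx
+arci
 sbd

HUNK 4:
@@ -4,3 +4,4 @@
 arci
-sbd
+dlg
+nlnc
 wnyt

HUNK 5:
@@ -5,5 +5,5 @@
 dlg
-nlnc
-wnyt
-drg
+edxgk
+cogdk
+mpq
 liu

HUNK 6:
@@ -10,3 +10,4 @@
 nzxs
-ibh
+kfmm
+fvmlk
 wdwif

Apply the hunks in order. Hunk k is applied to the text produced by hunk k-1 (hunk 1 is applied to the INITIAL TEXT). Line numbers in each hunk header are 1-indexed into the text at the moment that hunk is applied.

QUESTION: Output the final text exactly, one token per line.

Answer: dgc
xsikh
fcqgf
arci
dlg
edxgk
cogdk
mpq
liu
nzxs
kfmm
fvmlk
wdwif
ner

Derivation:
Hunk 1: at line 5 remove [hcwji,gzv,nyqdq] add [sbd,wnyt,drg] -> 13 lines: dgc xsikh fcqgf vxl nfcx sbd wnyt drg liu vhtf lymn wdwif ner
Hunk 2: at line 8 remove [vhtf,lymn] add [nzxs,ibh] -> 13 lines: dgc xsikh fcqgf vxl nfcx sbd wnyt drg liu nzxs ibh wdwif ner
Hunk 3: at line 3 remove [vxl,nfcx] add [arci] -> 12 lines: dgc xsikh fcqgf arci sbd wnyt drg liu nzxs ibh wdwif ner
Hunk 4: at line 4 remove [sbd] add [dlg,nlnc] -> 13 lines: dgc xsikh fcqgf arci dlg nlnc wnyt drg liu nzxs ibh wdwif ner
Hunk 5: at line 5 remove [nlnc,wnyt,drg] add [edxgk,cogdk,mpq] -> 13 lines: dgc xsikh fcqgf arci dlg edxgk cogdk mpq liu nzxs ibh wdwif ner
Hunk 6: at line 10 remove [ibh] add [kfmm,fvmlk] -> 14 lines: dgc xsikh fcqgf arci dlg edxgk cogdk mpq liu nzxs kfmm fvmlk wdwif ner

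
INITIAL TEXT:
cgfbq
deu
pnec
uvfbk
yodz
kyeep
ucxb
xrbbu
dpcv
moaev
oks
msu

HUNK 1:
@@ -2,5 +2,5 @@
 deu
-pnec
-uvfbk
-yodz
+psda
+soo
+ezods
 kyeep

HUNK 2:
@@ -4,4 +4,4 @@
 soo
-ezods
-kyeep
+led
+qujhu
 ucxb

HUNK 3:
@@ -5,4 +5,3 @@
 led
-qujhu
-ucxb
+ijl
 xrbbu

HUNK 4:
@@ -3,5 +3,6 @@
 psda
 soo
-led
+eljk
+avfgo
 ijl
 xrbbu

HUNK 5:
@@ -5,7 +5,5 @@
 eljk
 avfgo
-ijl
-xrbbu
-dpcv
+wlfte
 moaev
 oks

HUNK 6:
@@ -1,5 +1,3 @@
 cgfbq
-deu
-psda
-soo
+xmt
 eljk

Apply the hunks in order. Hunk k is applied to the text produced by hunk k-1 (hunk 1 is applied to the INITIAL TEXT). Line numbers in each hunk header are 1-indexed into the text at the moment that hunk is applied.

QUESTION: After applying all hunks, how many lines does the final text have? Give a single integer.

Answer: 8

Derivation:
Hunk 1: at line 2 remove [pnec,uvfbk,yodz] add [psda,soo,ezods] -> 12 lines: cgfbq deu psda soo ezods kyeep ucxb xrbbu dpcv moaev oks msu
Hunk 2: at line 4 remove [ezods,kyeep] add [led,qujhu] -> 12 lines: cgfbq deu psda soo led qujhu ucxb xrbbu dpcv moaev oks msu
Hunk 3: at line 5 remove [qujhu,ucxb] add [ijl] -> 11 lines: cgfbq deu psda soo led ijl xrbbu dpcv moaev oks msu
Hunk 4: at line 3 remove [led] add [eljk,avfgo] -> 12 lines: cgfbq deu psda soo eljk avfgo ijl xrbbu dpcv moaev oks msu
Hunk 5: at line 5 remove [ijl,xrbbu,dpcv] add [wlfte] -> 10 lines: cgfbq deu psda soo eljk avfgo wlfte moaev oks msu
Hunk 6: at line 1 remove [deu,psda,soo] add [xmt] -> 8 lines: cgfbq xmt eljk avfgo wlfte moaev oks msu
Final line count: 8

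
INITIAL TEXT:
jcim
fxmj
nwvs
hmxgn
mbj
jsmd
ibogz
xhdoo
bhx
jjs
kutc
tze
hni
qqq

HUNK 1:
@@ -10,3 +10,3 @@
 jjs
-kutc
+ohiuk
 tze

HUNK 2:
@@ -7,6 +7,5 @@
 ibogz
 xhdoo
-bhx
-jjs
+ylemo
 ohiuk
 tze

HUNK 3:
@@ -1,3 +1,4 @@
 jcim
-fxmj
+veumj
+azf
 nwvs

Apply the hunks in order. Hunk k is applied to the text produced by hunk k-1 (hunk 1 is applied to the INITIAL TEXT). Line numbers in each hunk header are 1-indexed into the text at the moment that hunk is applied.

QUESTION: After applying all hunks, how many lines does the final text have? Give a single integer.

Answer: 14

Derivation:
Hunk 1: at line 10 remove [kutc] add [ohiuk] -> 14 lines: jcim fxmj nwvs hmxgn mbj jsmd ibogz xhdoo bhx jjs ohiuk tze hni qqq
Hunk 2: at line 7 remove [bhx,jjs] add [ylemo] -> 13 lines: jcim fxmj nwvs hmxgn mbj jsmd ibogz xhdoo ylemo ohiuk tze hni qqq
Hunk 3: at line 1 remove [fxmj] add [veumj,azf] -> 14 lines: jcim veumj azf nwvs hmxgn mbj jsmd ibogz xhdoo ylemo ohiuk tze hni qqq
Final line count: 14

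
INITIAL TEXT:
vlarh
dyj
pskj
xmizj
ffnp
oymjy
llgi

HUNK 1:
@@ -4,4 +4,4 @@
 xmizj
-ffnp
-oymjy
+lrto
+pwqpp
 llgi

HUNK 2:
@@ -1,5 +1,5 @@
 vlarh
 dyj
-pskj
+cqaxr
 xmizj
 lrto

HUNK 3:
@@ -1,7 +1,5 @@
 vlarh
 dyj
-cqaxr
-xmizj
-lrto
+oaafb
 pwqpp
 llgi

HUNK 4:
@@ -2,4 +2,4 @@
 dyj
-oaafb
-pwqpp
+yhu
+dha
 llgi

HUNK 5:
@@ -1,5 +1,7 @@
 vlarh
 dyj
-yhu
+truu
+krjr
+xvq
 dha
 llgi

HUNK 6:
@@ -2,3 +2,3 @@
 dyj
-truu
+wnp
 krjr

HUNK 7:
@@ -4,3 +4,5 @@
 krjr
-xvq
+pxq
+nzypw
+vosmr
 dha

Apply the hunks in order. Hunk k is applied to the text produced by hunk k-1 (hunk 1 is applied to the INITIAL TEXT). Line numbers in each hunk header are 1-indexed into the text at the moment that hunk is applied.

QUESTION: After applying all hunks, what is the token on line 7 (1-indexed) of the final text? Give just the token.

Hunk 1: at line 4 remove [ffnp,oymjy] add [lrto,pwqpp] -> 7 lines: vlarh dyj pskj xmizj lrto pwqpp llgi
Hunk 2: at line 1 remove [pskj] add [cqaxr] -> 7 lines: vlarh dyj cqaxr xmizj lrto pwqpp llgi
Hunk 3: at line 1 remove [cqaxr,xmizj,lrto] add [oaafb] -> 5 lines: vlarh dyj oaafb pwqpp llgi
Hunk 4: at line 2 remove [oaafb,pwqpp] add [yhu,dha] -> 5 lines: vlarh dyj yhu dha llgi
Hunk 5: at line 1 remove [yhu] add [truu,krjr,xvq] -> 7 lines: vlarh dyj truu krjr xvq dha llgi
Hunk 6: at line 2 remove [truu] add [wnp] -> 7 lines: vlarh dyj wnp krjr xvq dha llgi
Hunk 7: at line 4 remove [xvq] add [pxq,nzypw,vosmr] -> 9 lines: vlarh dyj wnp krjr pxq nzypw vosmr dha llgi
Final line 7: vosmr

Answer: vosmr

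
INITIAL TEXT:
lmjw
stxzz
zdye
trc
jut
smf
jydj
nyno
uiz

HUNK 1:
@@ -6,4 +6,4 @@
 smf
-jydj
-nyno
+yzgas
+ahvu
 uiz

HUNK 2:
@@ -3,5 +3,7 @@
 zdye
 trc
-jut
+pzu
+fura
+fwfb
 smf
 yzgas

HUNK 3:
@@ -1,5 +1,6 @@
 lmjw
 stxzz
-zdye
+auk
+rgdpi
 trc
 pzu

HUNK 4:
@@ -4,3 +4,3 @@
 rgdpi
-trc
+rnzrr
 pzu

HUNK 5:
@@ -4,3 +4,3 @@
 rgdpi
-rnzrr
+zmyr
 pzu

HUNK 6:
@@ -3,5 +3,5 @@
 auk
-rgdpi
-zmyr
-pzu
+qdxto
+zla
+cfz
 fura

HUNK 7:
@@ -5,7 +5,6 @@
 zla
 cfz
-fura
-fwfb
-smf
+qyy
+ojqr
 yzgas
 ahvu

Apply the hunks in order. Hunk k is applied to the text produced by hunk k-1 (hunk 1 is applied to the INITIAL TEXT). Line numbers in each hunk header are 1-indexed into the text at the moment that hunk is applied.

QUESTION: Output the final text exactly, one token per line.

Answer: lmjw
stxzz
auk
qdxto
zla
cfz
qyy
ojqr
yzgas
ahvu
uiz

Derivation:
Hunk 1: at line 6 remove [jydj,nyno] add [yzgas,ahvu] -> 9 lines: lmjw stxzz zdye trc jut smf yzgas ahvu uiz
Hunk 2: at line 3 remove [jut] add [pzu,fura,fwfb] -> 11 lines: lmjw stxzz zdye trc pzu fura fwfb smf yzgas ahvu uiz
Hunk 3: at line 1 remove [zdye] add [auk,rgdpi] -> 12 lines: lmjw stxzz auk rgdpi trc pzu fura fwfb smf yzgas ahvu uiz
Hunk 4: at line 4 remove [trc] add [rnzrr] -> 12 lines: lmjw stxzz auk rgdpi rnzrr pzu fura fwfb smf yzgas ahvu uiz
Hunk 5: at line 4 remove [rnzrr] add [zmyr] -> 12 lines: lmjw stxzz auk rgdpi zmyr pzu fura fwfb smf yzgas ahvu uiz
Hunk 6: at line 3 remove [rgdpi,zmyr,pzu] add [qdxto,zla,cfz] -> 12 lines: lmjw stxzz auk qdxto zla cfz fura fwfb smf yzgas ahvu uiz
Hunk 7: at line 5 remove [fura,fwfb,smf] add [qyy,ojqr] -> 11 lines: lmjw stxzz auk qdxto zla cfz qyy ojqr yzgas ahvu uiz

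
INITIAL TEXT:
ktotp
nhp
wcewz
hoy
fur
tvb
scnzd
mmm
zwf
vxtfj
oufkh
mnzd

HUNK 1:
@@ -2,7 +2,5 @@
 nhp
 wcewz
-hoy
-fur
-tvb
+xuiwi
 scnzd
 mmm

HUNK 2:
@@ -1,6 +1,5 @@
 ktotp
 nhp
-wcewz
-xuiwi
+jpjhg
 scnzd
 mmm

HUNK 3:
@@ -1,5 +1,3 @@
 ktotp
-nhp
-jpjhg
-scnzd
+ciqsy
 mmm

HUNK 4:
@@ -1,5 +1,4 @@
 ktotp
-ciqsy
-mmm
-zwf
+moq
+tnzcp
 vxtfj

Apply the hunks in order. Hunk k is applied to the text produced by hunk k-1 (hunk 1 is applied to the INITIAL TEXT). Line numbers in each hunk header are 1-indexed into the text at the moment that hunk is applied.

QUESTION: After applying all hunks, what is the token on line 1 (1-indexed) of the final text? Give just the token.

Answer: ktotp

Derivation:
Hunk 1: at line 2 remove [hoy,fur,tvb] add [xuiwi] -> 10 lines: ktotp nhp wcewz xuiwi scnzd mmm zwf vxtfj oufkh mnzd
Hunk 2: at line 1 remove [wcewz,xuiwi] add [jpjhg] -> 9 lines: ktotp nhp jpjhg scnzd mmm zwf vxtfj oufkh mnzd
Hunk 3: at line 1 remove [nhp,jpjhg,scnzd] add [ciqsy] -> 7 lines: ktotp ciqsy mmm zwf vxtfj oufkh mnzd
Hunk 4: at line 1 remove [ciqsy,mmm,zwf] add [moq,tnzcp] -> 6 lines: ktotp moq tnzcp vxtfj oufkh mnzd
Final line 1: ktotp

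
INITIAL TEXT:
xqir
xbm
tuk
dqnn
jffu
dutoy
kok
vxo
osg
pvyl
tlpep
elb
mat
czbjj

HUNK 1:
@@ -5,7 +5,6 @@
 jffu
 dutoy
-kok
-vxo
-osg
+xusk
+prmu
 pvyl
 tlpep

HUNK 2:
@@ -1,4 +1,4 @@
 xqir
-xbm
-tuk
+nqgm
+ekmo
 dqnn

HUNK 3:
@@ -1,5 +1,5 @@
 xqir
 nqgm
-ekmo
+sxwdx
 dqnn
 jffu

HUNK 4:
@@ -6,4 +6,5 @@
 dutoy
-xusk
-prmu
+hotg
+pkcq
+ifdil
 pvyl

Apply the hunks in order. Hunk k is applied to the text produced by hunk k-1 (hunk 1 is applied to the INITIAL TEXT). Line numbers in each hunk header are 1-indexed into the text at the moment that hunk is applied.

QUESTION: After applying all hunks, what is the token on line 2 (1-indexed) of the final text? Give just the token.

Hunk 1: at line 5 remove [kok,vxo,osg] add [xusk,prmu] -> 13 lines: xqir xbm tuk dqnn jffu dutoy xusk prmu pvyl tlpep elb mat czbjj
Hunk 2: at line 1 remove [xbm,tuk] add [nqgm,ekmo] -> 13 lines: xqir nqgm ekmo dqnn jffu dutoy xusk prmu pvyl tlpep elb mat czbjj
Hunk 3: at line 1 remove [ekmo] add [sxwdx] -> 13 lines: xqir nqgm sxwdx dqnn jffu dutoy xusk prmu pvyl tlpep elb mat czbjj
Hunk 4: at line 6 remove [xusk,prmu] add [hotg,pkcq,ifdil] -> 14 lines: xqir nqgm sxwdx dqnn jffu dutoy hotg pkcq ifdil pvyl tlpep elb mat czbjj
Final line 2: nqgm

Answer: nqgm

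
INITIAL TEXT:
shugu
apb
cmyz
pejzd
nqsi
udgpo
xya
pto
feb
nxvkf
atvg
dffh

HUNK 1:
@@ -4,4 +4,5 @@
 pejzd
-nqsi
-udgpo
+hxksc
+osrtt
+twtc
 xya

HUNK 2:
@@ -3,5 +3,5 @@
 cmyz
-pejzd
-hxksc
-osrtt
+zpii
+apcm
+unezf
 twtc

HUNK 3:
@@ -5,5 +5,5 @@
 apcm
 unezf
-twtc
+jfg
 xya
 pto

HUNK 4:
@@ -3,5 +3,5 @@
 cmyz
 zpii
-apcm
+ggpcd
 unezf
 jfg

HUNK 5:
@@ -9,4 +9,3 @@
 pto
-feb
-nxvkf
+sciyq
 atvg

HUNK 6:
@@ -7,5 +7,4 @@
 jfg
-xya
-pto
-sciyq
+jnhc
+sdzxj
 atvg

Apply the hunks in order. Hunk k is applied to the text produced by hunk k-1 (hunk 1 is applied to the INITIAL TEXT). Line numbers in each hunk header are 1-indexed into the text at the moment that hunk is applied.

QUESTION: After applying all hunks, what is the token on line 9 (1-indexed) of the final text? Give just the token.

Hunk 1: at line 4 remove [nqsi,udgpo] add [hxksc,osrtt,twtc] -> 13 lines: shugu apb cmyz pejzd hxksc osrtt twtc xya pto feb nxvkf atvg dffh
Hunk 2: at line 3 remove [pejzd,hxksc,osrtt] add [zpii,apcm,unezf] -> 13 lines: shugu apb cmyz zpii apcm unezf twtc xya pto feb nxvkf atvg dffh
Hunk 3: at line 5 remove [twtc] add [jfg] -> 13 lines: shugu apb cmyz zpii apcm unezf jfg xya pto feb nxvkf atvg dffh
Hunk 4: at line 3 remove [apcm] add [ggpcd] -> 13 lines: shugu apb cmyz zpii ggpcd unezf jfg xya pto feb nxvkf atvg dffh
Hunk 5: at line 9 remove [feb,nxvkf] add [sciyq] -> 12 lines: shugu apb cmyz zpii ggpcd unezf jfg xya pto sciyq atvg dffh
Hunk 6: at line 7 remove [xya,pto,sciyq] add [jnhc,sdzxj] -> 11 lines: shugu apb cmyz zpii ggpcd unezf jfg jnhc sdzxj atvg dffh
Final line 9: sdzxj

Answer: sdzxj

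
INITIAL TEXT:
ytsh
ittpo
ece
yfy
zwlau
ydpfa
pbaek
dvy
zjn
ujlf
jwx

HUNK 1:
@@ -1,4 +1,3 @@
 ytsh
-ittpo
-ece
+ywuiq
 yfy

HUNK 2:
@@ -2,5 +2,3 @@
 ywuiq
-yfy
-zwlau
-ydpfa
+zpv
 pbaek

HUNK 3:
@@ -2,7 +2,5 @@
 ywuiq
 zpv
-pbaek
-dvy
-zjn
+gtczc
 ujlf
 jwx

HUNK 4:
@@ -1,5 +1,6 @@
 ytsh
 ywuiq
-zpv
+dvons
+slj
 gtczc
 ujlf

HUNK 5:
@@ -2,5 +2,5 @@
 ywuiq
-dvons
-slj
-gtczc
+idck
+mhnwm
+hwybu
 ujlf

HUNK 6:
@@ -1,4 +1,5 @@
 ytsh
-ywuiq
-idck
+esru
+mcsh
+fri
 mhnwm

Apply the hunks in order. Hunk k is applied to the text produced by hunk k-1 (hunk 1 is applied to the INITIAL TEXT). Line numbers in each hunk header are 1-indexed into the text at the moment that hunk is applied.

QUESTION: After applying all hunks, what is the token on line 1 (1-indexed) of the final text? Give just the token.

Answer: ytsh

Derivation:
Hunk 1: at line 1 remove [ittpo,ece] add [ywuiq] -> 10 lines: ytsh ywuiq yfy zwlau ydpfa pbaek dvy zjn ujlf jwx
Hunk 2: at line 2 remove [yfy,zwlau,ydpfa] add [zpv] -> 8 lines: ytsh ywuiq zpv pbaek dvy zjn ujlf jwx
Hunk 3: at line 2 remove [pbaek,dvy,zjn] add [gtczc] -> 6 lines: ytsh ywuiq zpv gtczc ujlf jwx
Hunk 4: at line 1 remove [zpv] add [dvons,slj] -> 7 lines: ytsh ywuiq dvons slj gtczc ujlf jwx
Hunk 5: at line 2 remove [dvons,slj,gtczc] add [idck,mhnwm,hwybu] -> 7 lines: ytsh ywuiq idck mhnwm hwybu ujlf jwx
Hunk 6: at line 1 remove [ywuiq,idck] add [esru,mcsh,fri] -> 8 lines: ytsh esru mcsh fri mhnwm hwybu ujlf jwx
Final line 1: ytsh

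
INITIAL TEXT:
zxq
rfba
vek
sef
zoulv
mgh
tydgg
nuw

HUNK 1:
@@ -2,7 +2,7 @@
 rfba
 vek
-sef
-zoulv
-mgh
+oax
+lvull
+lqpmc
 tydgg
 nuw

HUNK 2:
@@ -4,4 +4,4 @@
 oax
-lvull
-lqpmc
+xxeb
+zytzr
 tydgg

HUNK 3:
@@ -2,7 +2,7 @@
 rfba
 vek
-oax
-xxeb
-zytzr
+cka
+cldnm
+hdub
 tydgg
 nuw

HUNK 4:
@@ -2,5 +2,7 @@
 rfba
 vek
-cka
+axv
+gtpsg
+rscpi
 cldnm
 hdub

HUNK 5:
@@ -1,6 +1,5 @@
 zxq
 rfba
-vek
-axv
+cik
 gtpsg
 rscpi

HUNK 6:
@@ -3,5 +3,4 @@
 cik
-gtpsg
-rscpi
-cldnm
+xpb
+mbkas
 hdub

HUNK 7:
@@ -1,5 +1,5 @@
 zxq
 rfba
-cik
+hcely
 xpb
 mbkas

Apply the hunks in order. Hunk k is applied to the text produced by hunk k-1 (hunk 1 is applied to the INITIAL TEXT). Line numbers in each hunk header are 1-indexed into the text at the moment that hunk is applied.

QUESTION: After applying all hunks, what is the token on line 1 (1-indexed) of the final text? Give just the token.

Answer: zxq

Derivation:
Hunk 1: at line 2 remove [sef,zoulv,mgh] add [oax,lvull,lqpmc] -> 8 lines: zxq rfba vek oax lvull lqpmc tydgg nuw
Hunk 2: at line 4 remove [lvull,lqpmc] add [xxeb,zytzr] -> 8 lines: zxq rfba vek oax xxeb zytzr tydgg nuw
Hunk 3: at line 2 remove [oax,xxeb,zytzr] add [cka,cldnm,hdub] -> 8 lines: zxq rfba vek cka cldnm hdub tydgg nuw
Hunk 4: at line 2 remove [cka] add [axv,gtpsg,rscpi] -> 10 lines: zxq rfba vek axv gtpsg rscpi cldnm hdub tydgg nuw
Hunk 5: at line 1 remove [vek,axv] add [cik] -> 9 lines: zxq rfba cik gtpsg rscpi cldnm hdub tydgg nuw
Hunk 6: at line 3 remove [gtpsg,rscpi,cldnm] add [xpb,mbkas] -> 8 lines: zxq rfba cik xpb mbkas hdub tydgg nuw
Hunk 7: at line 1 remove [cik] add [hcely] -> 8 lines: zxq rfba hcely xpb mbkas hdub tydgg nuw
Final line 1: zxq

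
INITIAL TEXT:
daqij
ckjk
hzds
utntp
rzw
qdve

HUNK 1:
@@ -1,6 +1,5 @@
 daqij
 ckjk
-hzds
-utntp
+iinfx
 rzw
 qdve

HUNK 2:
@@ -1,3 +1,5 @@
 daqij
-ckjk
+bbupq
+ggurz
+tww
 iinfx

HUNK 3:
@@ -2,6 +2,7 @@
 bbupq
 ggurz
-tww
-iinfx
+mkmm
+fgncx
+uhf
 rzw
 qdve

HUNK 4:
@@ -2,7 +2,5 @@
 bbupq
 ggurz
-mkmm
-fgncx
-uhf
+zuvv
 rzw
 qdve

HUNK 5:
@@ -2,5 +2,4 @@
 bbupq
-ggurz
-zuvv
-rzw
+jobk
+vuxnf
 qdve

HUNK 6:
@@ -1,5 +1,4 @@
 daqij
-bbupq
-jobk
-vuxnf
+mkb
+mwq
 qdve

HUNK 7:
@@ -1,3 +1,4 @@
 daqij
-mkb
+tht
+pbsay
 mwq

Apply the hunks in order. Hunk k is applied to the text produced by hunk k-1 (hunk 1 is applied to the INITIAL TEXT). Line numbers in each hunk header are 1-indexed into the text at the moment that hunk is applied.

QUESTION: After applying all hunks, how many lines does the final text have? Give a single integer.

Answer: 5

Derivation:
Hunk 1: at line 1 remove [hzds,utntp] add [iinfx] -> 5 lines: daqij ckjk iinfx rzw qdve
Hunk 2: at line 1 remove [ckjk] add [bbupq,ggurz,tww] -> 7 lines: daqij bbupq ggurz tww iinfx rzw qdve
Hunk 3: at line 2 remove [tww,iinfx] add [mkmm,fgncx,uhf] -> 8 lines: daqij bbupq ggurz mkmm fgncx uhf rzw qdve
Hunk 4: at line 2 remove [mkmm,fgncx,uhf] add [zuvv] -> 6 lines: daqij bbupq ggurz zuvv rzw qdve
Hunk 5: at line 2 remove [ggurz,zuvv,rzw] add [jobk,vuxnf] -> 5 lines: daqij bbupq jobk vuxnf qdve
Hunk 6: at line 1 remove [bbupq,jobk,vuxnf] add [mkb,mwq] -> 4 lines: daqij mkb mwq qdve
Hunk 7: at line 1 remove [mkb] add [tht,pbsay] -> 5 lines: daqij tht pbsay mwq qdve
Final line count: 5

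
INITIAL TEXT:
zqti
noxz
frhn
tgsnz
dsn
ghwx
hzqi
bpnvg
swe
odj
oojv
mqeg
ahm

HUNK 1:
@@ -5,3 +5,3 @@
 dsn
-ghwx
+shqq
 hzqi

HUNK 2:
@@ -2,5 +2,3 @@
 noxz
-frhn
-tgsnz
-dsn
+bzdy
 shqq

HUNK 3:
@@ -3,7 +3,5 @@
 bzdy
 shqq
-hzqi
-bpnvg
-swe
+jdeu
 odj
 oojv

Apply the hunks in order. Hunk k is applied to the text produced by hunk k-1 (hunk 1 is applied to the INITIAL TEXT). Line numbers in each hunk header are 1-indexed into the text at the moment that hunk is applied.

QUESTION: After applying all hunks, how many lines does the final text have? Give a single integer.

Answer: 9

Derivation:
Hunk 1: at line 5 remove [ghwx] add [shqq] -> 13 lines: zqti noxz frhn tgsnz dsn shqq hzqi bpnvg swe odj oojv mqeg ahm
Hunk 2: at line 2 remove [frhn,tgsnz,dsn] add [bzdy] -> 11 lines: zqti noxz bzdy shqq hzqi bpnvg swe odj oojv mqeg ahm
Hunk 3: at line 3 remove [hzqi,bpnvg,swe] add [jdeu] -> 9 lines: zqti noxz bzdy shqq jdeu odj oojv mqeg ahm
Final line count: 9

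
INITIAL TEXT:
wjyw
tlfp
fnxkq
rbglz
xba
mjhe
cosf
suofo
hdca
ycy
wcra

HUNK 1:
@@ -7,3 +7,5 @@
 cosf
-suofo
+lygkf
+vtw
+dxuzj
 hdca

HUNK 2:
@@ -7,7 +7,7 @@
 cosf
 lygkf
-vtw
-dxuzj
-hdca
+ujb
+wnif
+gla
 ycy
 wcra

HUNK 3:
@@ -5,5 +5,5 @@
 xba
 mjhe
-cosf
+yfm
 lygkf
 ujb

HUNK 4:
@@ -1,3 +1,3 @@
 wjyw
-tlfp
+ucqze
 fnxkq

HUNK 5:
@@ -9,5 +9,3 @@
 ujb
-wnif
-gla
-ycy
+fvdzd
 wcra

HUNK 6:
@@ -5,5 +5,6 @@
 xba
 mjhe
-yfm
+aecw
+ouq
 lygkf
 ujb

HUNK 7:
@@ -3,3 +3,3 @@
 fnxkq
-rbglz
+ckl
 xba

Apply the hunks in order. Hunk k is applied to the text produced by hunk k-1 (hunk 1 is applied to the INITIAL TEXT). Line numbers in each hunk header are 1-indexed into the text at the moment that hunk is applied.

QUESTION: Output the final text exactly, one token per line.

Hunk 1: at line 7 remove [suofo] add [lygkf,vtw,dxuzj] -> 13 lines: wjyw tlfp fnxkq rbglz xba mjhe cosf lygkf vtw dxuzj hdca ycy wcra
Hunk 2: at line 7 remove [vtw,dxuzj,hdca] add [ujb,wnif,gla] -> 13 lines: wjyw tlfp fnxkq rbglz xba mjhe cosf lygkf ujb wnif gla ycy wcra
Hunk 3: at line 5 remove [cosf] add [yfm] -> 13 lines: wjyw tlfp fnxkq rbglz xba mjhe yfm lygkf ujb wnif gla ycy wcra
Hunk 4: at line 1 remove [tlfp] add [ucqze] -> 13 lines: wjyw ucqze fnxkq rbglz xba mjhe yfm lygkf ujb wnif gla ycy wcra
Hunk 5: at line 9 remove [wnif,gla,ycy] add [fvdzd] -> 11 lines: wjyw ucqze fnxkq rbglz xba mjhe yfm lygkf ujb fvdzd wcra
Hunk 6: at line 5 remove [yfm] add [aecw,ouq] -> 12 lines: wjyw ucqze fnxkq rbglz xba mjhe aecw ouq lygkf ujb fvdzd wcra
Hunk 7: at line 3 remove [rbglz] add [ckl] -> 12 lines: wjyw ucqze fnxkq ckl xba mjhe aecw ouq lygkf ujb fvdzd wcra

Answer: wjyw
ucqze
fnxkq
ckl
xba
mjhe
aecw
ouq
lygkf
ujb
fvdzd
wcra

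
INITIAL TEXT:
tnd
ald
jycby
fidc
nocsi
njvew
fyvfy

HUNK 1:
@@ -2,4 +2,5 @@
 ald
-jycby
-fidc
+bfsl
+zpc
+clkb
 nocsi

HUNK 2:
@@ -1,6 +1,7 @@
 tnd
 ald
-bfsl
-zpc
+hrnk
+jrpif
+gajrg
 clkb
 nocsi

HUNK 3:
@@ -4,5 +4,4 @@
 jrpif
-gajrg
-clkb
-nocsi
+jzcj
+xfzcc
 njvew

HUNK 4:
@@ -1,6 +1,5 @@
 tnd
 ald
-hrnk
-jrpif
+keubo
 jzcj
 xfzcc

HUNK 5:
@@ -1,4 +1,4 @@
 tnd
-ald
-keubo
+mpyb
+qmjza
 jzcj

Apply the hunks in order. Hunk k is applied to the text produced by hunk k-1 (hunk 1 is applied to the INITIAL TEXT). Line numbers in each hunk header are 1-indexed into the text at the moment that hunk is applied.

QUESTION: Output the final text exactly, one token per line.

Hunk 1: at line 2 remove [jycby,fidc] add [bfsl,zpc,clkb] -> 8 lines: tnd ald bfsl zpc clkb nocsi njvew fyvfy
Hunk 2: at line 1 remove [bfsl,zpc] add [hrnk,jrpif,gajrg] -> 9 lines: tnd ald hrnk jrpif gajrg clkb nocsi njvew fyvfy
Hunk 3: at line 4 remove [gajrg,clkb,nocsi] add [jzcj,xfzcc] -> 8 lines: tnd ald hrnk jrpif jzcj xfzcc njvew fyvfy
Hunk 4: at line 1 remove [hrnk,jrpif] add [keubo] -> 7 lines: tnd ald keubo jzcj xfzcc njvew fyvfy
Hunk 5: at line 1 remove [ald,keubo] add [mpyb,qmjza] -> 7 lines: tnd mpyb qmjza jzcj xfzcc njvew fyvfy

Answer: tnd
mpyb
qmjza
jzcj
xfzcc
njvew
fyvfy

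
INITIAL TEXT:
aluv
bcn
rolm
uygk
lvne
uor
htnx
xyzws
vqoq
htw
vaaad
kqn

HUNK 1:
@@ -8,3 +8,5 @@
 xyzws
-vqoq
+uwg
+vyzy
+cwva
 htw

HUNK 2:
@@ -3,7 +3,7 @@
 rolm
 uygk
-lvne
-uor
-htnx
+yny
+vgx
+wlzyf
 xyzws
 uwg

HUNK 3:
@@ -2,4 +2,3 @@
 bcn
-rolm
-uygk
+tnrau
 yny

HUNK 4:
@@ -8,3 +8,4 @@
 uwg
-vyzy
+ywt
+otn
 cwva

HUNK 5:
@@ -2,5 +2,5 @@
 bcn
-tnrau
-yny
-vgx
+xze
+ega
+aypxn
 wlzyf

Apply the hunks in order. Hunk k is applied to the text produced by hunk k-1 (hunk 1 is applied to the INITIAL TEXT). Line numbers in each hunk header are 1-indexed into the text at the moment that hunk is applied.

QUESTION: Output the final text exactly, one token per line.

Answer: aluv
bcn
xze
ega
aypxn
wlzyf
xyzws
uwg
ywt
otn
cwva
htw
vaaad
kqn

Derivation:
Hunk 1: at line 8 remove [vqoq] add [uwg,vyzy,cwva] -> 14 lines: aluv bcn rolm uygk lvne uor htnx xyzws uwg vyzy cwva htw vaaad kqn
Hunk 2: at line 3 remove [lvne,uor,htnx] add [yny,vgx,wlzyf] -> 14 lines: aluv bcn rolm uygk yny vgx wlzyf xyzws uwg vyzy cwva htw vaaad kqn
Hunk 3: at line 2 remove [rolm,uygk] add [tnrau] -> 13 lines: aluv bcn tnrau yny vgx wlzyf xyzws uwg vyzy cwva htw vaaad kqn
Hunk 4: at line 8 remove [vyzy] add [ywt,otn] -> 14 lines: aluv bcn tnrau yny vgx wlzyf xyzws uwg ywt otn cwva htw vaaad kqn
Hunk 5: at line 2 remove [tnrau,yny,vgx] add [xze,ega,aypxn] -> 14 lines: aluv bcn xze ega aypxn wlzyf xyzws uwg ywt otn cwva htw vaaad kqn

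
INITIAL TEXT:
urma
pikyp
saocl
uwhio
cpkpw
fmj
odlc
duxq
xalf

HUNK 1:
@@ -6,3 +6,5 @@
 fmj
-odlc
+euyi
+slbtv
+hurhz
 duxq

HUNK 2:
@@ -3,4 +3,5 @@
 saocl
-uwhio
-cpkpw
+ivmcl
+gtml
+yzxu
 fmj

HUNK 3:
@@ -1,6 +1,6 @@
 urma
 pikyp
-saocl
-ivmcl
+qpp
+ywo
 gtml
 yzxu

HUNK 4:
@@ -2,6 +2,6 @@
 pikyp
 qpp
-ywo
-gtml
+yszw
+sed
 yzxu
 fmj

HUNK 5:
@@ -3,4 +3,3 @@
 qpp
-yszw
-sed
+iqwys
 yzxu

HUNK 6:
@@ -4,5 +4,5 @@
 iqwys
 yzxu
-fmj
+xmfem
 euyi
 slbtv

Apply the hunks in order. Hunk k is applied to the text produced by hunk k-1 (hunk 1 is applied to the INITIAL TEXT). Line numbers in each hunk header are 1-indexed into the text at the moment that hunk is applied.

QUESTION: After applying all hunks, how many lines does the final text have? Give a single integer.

Answer: 11

Derivation:
Hunk 1: at line 6 remove [odlc] add [euyi,slbtv,hurhz] -> 11 lines: urma pikyp saocl uwhio cpkpw fmj euyi slbtv hurhz duxq xalf
Hunk 2: at line 3 remove [uwhio,cpkpw] add [ivmcl,gtml,yzxu] -> 12 lines: urma pikyp saocl ivmcl gtml yzxu fmj euyi slbtv hurhz duxq xalf
Hunk 3: at line 1 remove [saocl,ivmcl] add [qpp,ywo] -> 12 lines: urma pikyp qpp ywo gtml yzxu fmj euyi slbtv hurhz duxq xalf
Hunk 4: at line 2 remove [ywo,gtml] add [yszw,sed] -> 12 lines: urma pikyp qpp yszw sed yzxu fmj euyi slbtv hurhz duxq xalf
Hunk 5: at line 3 remove [yszw,sed] add [iqwys] -> 11 lines: urma pikyp qpp iqwys yzxu fmj euyi slbtv hurhz duxq xalf
Hunk 6: at line 4 remove [fmj] add [xmfem] -> 11 lines: urma pikyp qpp iqwys yzxu xmfem euyi slbtv hurhz duxq xalf
Final line count: 11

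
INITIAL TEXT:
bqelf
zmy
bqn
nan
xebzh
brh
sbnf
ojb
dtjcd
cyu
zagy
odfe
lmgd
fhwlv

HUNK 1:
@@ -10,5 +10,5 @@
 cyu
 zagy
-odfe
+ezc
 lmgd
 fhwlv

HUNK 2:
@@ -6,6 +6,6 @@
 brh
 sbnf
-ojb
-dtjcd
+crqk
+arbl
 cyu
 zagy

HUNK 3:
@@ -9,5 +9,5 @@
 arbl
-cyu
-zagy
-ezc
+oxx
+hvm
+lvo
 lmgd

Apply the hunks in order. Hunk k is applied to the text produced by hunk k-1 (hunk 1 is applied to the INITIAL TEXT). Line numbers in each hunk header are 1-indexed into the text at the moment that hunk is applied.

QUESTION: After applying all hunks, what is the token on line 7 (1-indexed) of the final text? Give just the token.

Hunk 1: at line 10 remove [odfe] add [ezc] -> 14 lines: bqelf zmy bqn nan xebzh brh sbnf ojb dtjcd cyu zagy ezc lmgd fhwlv
Hunk 2: at line 6 remove [ojb,dtjcd] add [crqk,arbl] -> 14 lines: bqelf zmy bqn nan xebzh brh sbnf crqk arbl cyu zagy ezc lmgd fhwlv
Hunk 3: at line 9 remove [cyu,zagy,ezc] add [oxx,hvm,lvo] -> 14 lines: bqelf zmy bqn nan xebzh brh sbnf crqk arbl oxx hvm lvo lmgd fhwlv
Final line 7: sbnf

Answer: sbnf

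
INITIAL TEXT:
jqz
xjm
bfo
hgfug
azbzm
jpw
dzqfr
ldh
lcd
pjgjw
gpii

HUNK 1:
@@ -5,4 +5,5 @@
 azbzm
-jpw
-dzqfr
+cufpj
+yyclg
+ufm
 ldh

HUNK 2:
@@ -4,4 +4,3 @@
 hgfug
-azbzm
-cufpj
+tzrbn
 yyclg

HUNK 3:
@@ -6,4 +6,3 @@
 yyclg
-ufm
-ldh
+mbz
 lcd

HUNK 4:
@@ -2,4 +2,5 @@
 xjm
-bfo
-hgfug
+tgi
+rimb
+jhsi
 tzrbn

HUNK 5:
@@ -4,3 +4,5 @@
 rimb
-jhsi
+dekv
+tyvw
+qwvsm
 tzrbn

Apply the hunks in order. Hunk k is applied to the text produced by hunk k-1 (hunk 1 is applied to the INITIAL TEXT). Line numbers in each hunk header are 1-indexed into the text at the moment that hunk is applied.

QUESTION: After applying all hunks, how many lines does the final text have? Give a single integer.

Answer: 13

Derivation:
Hunk 1: at line 5 remove [jpw,dzqfr] add [cufpj,yyclg,ufm] -> 12 lines: jqz xjm bfo hgfug azbzm cufpj yyclg ufm ldh lcd pjgjw gpii
Hunk 2: at line 4 remove [azbzm,cufpj] add [tzrbn] -> 11 lines: jqz xjm bfo hgfug tzrbn yyclg ufm ldh lcd pjgjw gpii
Hunk 3: at line 6 remove [ufm,ldh] add [mbz] -> 10 lines: jqz xjm bfo hgfug tzrbn yyclg mbz lcd pjgjw gpii
Hunk 4: at line 2 remove [bfo,hgfug] add [tgi,rimb,jhsi] -> 11 lines: jqz xjm tgi rimb jhsi tzrbn yyclg mbz lcd pjgjw gpii
Hunk 5: at line 4 remove [jhsi] add [dekv,tyvw,qwvsm] -> 13 lines: jqz xjm tgi rimb dekv tyvw qwvsm tzrbn yyclg mbz lcd pjgjw gpii
Final line count: 13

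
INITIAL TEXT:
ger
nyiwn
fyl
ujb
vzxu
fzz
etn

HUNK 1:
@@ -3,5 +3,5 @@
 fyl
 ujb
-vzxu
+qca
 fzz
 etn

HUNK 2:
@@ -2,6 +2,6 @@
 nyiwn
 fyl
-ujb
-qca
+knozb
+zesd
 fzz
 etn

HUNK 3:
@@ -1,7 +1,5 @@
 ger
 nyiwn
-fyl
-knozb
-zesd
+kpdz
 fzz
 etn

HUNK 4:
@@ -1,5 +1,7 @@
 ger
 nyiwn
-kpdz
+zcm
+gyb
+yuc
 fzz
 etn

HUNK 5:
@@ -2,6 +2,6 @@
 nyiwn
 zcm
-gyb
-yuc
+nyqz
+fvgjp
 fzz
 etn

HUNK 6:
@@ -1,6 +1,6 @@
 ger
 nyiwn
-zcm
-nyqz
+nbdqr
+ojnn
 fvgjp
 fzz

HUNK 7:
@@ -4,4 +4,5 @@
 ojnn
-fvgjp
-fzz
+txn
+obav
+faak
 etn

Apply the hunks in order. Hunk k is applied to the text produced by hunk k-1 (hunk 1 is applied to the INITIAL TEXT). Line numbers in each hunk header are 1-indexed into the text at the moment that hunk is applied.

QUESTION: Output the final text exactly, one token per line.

Answer: ger
nyiwn
nbdqr
ojnn
txn
obav
faak
etn

Derivation:
Hunk 1: at line 3 remove [vzxu] add [qca] -> 7 lines: ger nyiwn fyl ujb qca fzz etn
Hunk 2: at line 2 remove [ujb,qca] add [knozb,zesd] -> 7 lines: ger nyiwn fyl knozb zesd fzz etn
Hunk 3: at line 1 remove [fyl,knozb,zesd] add [kpdz] -> 5 lines: ger nyiwn kpdz fzz etn
Hunk 4: at line 1 remove [kpdz] add [zcm,gyb,yuc] -> 7 lines: ger nyiwn zcm gyb yuc fzz etn
Hunk 5: at line 2 remove [gyb,yuc] add [nyqz,fvgjp] -> 7 lines: ger nyiwn zcm nyqz fvgjp fzz etn
Hunk 6: at line 1 remove [zcm,nyqz] add [nbdqr,ojnn] -> 7 lines: ger nyiwn nbdqr ojnn fvgjp fzz etn
Hunk 7: at line 4 remove [fvgjp,fzz] add [txn,obav,faak] -> 8 lines: ger nyiwn nbdqr ojnn txn obav faak etn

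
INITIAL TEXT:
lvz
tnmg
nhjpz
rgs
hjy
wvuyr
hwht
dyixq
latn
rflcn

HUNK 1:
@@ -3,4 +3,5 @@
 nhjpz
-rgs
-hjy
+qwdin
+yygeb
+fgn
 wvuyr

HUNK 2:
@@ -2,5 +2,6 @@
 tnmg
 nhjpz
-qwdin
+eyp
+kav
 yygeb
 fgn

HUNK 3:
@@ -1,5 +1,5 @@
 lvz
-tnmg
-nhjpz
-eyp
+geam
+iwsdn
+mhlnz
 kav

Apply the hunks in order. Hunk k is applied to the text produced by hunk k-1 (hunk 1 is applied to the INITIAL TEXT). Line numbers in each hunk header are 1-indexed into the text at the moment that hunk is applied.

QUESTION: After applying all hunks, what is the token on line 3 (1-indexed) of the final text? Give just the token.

Hunk 1: at line 3 remove [rgs,hjy] add [qwdin,yygeb,fgn] -> 11 lines: lvz tnmg nhjpz qwdin yygeb fgn wvuyr hwht dyixq latn rflcn
Hunk 2: at line 2 remove [qwdin] add [eyp,kav] -> 12 lines: lvz tnmg nhjpz eyp kav yygeb fgn wvuyr hwht dyixq latn rflcn
Hunk 3: at line 1 remove [tnmg,nhjpz,eyp] add [geam,iwsdn,mhlnz] -> 12 lines: lvz geam iwsdn mhlnz kav yygeb fgn wvuyr hwht dyixq latn rflcn
Final line 3: iwsdn

Answer: iwsdn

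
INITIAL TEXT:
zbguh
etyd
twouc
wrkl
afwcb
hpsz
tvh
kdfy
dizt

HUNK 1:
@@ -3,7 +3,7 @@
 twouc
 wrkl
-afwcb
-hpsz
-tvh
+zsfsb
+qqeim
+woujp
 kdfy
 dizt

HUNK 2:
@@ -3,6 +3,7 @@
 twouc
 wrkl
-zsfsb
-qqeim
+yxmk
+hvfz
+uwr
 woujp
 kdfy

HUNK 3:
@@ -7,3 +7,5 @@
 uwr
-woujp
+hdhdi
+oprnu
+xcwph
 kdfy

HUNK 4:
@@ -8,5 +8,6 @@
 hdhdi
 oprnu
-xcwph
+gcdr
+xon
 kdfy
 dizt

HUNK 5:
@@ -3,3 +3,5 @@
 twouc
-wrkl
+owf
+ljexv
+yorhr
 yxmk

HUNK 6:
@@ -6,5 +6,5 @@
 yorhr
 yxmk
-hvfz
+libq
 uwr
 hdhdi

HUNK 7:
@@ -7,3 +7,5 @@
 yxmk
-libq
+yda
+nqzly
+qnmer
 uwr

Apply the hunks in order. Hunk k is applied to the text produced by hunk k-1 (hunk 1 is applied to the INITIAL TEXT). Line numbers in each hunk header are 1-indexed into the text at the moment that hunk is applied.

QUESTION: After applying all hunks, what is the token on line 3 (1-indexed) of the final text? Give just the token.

Answer: twouc

Derivation:
Hunk 1: at line 3 remove [afwcb,hpsz,tvh] add [zsfsb,qqeim,woujp] -> 9 lines: zbguh etyd twouc wrkl zsfsb qqeim woujp kdfy dizt
Hunk 2: at line 3 remove [zsfsb,qqeim] add [yxmk,hvfz,uwr] -> 10 lines: zbguh etyd twouc wrkl yxmk hvfz uwr woujp kdfy dizt
Hunk 3: at line 7 remove [woujp] add [hdhdi,oprnu,xcwph] -> 12 lines: zbguh etyd twouc wrkl yxmk hvfz uwr hdhdi oprnu xcwph kdfy dizt
Hunk 4: at line 8 remove [xcwph] add [gcdr,xon] -> 13 lines: zbguh etyd twouc wrkl yxmk hvfz uwr hdhdi oprnu gcdr xon kdfy dizt
Hunk 5: at line 3 remove [wrkl] add [owf,ljexv,yorhr] -> 15 lines: zbguh etyd twouc owf ljexv yorhr yxmk hvfz uwr hdhdi oprnu gcdr xon kdfy dizt
Hunk 6: at line 6 remove [hvfz] add [libq] -> 15 lines: zbguh etyd twouc owf ljexv yorhr yxmk libq uwr hdhdi oprnu gcdr xon kdfy dizt
Hunk 7: at line 7 remove [libq] add [yda,nqzly,qnmer] -> 17 lines: zbguh etyd twouc owf ljexv yorhr yxmk yda nqzly qnmer uwr hdhdi oprnu gcdr xon kdfy dizt
Final line 3: twouc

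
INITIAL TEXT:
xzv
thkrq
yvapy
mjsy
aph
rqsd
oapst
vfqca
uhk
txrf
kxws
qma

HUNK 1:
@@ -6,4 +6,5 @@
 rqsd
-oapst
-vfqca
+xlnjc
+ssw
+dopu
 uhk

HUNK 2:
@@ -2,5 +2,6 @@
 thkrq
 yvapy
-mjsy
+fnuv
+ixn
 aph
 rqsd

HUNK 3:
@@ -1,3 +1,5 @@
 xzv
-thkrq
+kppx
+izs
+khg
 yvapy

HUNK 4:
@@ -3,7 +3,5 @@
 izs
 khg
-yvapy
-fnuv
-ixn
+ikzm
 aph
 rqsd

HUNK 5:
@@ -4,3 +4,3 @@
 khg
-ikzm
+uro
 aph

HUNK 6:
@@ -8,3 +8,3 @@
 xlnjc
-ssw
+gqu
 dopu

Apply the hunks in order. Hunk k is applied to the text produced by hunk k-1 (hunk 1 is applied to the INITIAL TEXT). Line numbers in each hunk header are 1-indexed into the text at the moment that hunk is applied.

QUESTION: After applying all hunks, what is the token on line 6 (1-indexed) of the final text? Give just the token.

Hunk 1: at line 6 remove [oapst,vfqca] add [xlnjc,ssw,dopu] -> 13 lines: xzv thkrq yvapy mjsy aph rqsd xlnjc ssw dopu uhk txrf kxws qma
Hunk 2: at line 2 remove [mjsy] add [fnuv,ixn] -> 14 lines: xzv thkrq yvapy fnuv ixn aph rqsd xlnjc ssw dopu uhk txrf kxws qma
Hunk 3: at line 1 remove [thkrq] add [kppx,izs,khg] -> 16 lines: xzv kppx izs khg yvapy fnuv ixn aph rqsd xlnjc ssw dopu uhk txrf kxws qma
Hunk 4: at line 3 remove [yvapy,fnuv,ixn] add [ikzm] -> 14 lines: xzv kppx izs khg ikzm aph rqsd xlnjc ssw dopu uhk txrf kxws qma
Hunk 5: at line 4 remove [ikzm] add [uro] -> 14 lines: xzv kppx izs khg uro aph rqsd xlnjc ssw dopu uhk txrf kxws qma
Hunk 6: at line 8 remove [ssw] add [gqu] -> 14 lines: xzv kppx izs khg uro aph rqsd xlnjc gqu dopu uhk txrf kxws qma
Final line 6: aph

Answer: aph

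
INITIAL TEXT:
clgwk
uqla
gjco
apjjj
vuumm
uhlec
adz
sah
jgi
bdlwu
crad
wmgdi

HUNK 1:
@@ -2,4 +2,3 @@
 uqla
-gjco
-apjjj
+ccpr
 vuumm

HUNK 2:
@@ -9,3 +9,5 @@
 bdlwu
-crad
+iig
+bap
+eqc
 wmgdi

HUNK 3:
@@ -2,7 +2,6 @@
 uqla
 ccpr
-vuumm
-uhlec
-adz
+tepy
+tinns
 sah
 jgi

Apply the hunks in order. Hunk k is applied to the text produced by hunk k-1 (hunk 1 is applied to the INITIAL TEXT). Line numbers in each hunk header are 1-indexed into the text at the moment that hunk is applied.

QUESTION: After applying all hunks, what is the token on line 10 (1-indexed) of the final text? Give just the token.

Hunk 1: at line 2 remove [gjco,apjjj] add [ccpr] -> 11 lines: clgwk uqla ccpr vuumm uhlec adz sah jgi bdlwu crad wmgdi
Hunk 2: at line 9 remove [crad] add [iig,bap,eqc] -> 13 lines: clgwk uqla ccpr vuumm uhlec adz sah jgi bdlwu iig bap eqc wmgdi
Hunk 3: at line 2 remove [vuumm,uhlec,adz] add [tepy,tinns] -> 12 lines: clgwk uqla ccpr tepy tinns sah jgi bdlwu iig bap eqc wmgdi
Final line 10: bap

Answer: bap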